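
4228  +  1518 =5746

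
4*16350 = 65400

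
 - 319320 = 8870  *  ( - 36 ) 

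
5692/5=5692/5 = 1138.40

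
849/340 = 849/340 = 2.50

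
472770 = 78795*6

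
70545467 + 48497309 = 119042776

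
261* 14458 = 3773538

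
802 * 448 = 359296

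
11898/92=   5949/46 = 129.33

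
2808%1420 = 1388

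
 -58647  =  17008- 75655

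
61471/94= 653 + 89/94 = 653.95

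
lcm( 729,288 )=23328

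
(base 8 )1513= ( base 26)16B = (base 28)123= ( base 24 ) 1b3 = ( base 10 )843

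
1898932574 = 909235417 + 989697157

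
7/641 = 7/641 =0.01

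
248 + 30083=30331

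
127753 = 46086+81667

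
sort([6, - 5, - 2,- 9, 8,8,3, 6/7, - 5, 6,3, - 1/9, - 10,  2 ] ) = [ - 10, - 9, - 5,  -  5,-2,-1/9,6/7,2, 3, 3, 6, 6,8,8 ]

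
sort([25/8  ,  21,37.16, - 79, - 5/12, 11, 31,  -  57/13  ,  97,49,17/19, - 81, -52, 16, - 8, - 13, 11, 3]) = [  -  81,  -  79, - 52, - 13, - 8, - 57/13, - 5/12 , 17/19, 3,25/8, 11, 11, 16,21 , 31, 37.16,49,  97 ]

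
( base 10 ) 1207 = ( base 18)3d1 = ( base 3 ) 1122201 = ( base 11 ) 9A8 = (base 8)2267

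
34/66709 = 34/66709 = 0.00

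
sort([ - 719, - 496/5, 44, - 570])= [ - 719, -570, - 496/5, 44] 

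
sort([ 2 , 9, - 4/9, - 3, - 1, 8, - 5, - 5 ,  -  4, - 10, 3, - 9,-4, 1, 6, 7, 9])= [-10, - 9, -5,  -  5,  -  4,  -  4, - 3, - 1 ,- 4/9 , 1, 2,3, 6, 7, 8,9, 9]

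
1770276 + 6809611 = 8579887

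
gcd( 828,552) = 276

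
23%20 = 3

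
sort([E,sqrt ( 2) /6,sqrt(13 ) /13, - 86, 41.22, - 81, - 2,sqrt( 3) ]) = [ - 86,-81, - 2,sqrt( 2 ) /6,sqrt( 13 ) /13, sqrt(3),E,41.22 ]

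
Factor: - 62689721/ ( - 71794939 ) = 3299459^1*3778681^(-1 ) = 3299459/3778681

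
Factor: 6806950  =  2^1*5^2*136139^1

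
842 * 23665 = 19925930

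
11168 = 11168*1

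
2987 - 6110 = -3123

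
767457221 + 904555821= 1672013042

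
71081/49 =71081/49= 1450.63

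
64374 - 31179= 33195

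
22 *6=132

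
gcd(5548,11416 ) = 4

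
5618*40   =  224720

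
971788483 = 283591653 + 688196830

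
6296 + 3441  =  9737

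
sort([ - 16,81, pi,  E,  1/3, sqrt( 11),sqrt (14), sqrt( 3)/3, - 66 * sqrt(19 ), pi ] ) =[ - 66*sqrt (19 ), - 16, 1/3, sqrt( 3)/3, E, pi, pi , sqrt( 11), sqrt(14), 81 ]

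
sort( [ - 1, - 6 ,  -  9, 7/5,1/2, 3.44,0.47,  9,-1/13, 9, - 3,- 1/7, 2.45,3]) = [ -9, - 6, - 3  ,-1,  -  1/7, -1/13,  0.47,  1/2,  7/5, 2.45,  3 , 3.44,  9,9 ]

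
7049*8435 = 59458315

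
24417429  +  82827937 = 107245366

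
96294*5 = 481470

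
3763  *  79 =297277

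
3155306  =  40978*77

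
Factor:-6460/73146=-3230/36573 = - 2^1  *3^ (-1 ) * 5^1*17^1*19^1*73^( - 1)*167^ ( - 1 ) 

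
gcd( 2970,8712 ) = 198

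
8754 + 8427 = 17181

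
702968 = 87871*8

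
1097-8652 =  -7555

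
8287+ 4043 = 12330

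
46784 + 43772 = 90556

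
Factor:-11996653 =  - 283^1*42391^1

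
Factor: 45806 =2^1*37^1*619^1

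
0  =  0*7063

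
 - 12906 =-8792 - 4114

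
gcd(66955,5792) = 1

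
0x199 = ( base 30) dj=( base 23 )HI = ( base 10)409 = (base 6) 1521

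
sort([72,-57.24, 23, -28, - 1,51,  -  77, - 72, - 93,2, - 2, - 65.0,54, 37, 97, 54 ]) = [ - 93, - 77, - 72, - 65.0,- 57.24,-28, - 2, -1,2,23 , 37,51 , 54,54 , 72,97 ]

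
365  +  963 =1328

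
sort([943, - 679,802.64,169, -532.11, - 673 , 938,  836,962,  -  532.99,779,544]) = [ - 679,- 673 , - 532.99, - 532.11,169,544,779, 802.64,  836 , 938, 943, 962]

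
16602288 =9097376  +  7504912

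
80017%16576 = 13713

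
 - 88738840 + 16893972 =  - 71844868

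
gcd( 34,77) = 1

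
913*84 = 76692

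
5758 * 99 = 570042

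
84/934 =42/467= 0.09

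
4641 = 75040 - 70399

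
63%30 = 3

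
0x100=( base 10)256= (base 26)9m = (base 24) AG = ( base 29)8o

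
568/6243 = 568/6243 = 0.09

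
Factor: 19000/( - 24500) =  - 38/49 = -2^1*7^(-2 )*19^1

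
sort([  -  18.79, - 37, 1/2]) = [ - 37,- 18.79,1/2 ] 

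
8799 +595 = 9394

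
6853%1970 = 943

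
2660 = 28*95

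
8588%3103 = 2382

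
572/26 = 22 = 22.00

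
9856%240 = 16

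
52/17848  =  13/4462 = 0.00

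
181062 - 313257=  - 132195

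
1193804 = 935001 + 258803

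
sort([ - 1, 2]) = [ - 1,2] 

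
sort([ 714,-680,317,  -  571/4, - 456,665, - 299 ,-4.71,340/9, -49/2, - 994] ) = [-994,-680, - 456, -299, - 571/4, - 49/2,-4.71 , 340/9 , 317 , 665,714] 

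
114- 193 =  - 79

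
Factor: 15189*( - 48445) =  - 735831105 = - 3^1*5^1*61^1 * 83^1*9689^1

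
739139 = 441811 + 297328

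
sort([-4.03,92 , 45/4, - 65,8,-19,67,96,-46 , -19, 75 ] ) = [ - 65,-46, - 19, - 19 , - 4.03  ,  8, 45/4, 67, 75, 92,96]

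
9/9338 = 9/9338  =  0.00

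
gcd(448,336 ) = 112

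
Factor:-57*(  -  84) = 2^2*3^2*7^1 * 19^1=4788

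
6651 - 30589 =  - 23938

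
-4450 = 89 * (-50) 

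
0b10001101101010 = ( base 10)9066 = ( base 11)68a2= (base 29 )AMI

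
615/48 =12+13/16 = 12.81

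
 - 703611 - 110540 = -814151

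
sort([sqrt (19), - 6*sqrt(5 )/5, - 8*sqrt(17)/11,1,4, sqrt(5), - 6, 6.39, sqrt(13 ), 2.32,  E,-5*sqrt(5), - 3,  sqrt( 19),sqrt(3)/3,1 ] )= [ - 5*sqrt( 5 ), - 6, - 3, - 8 * sqrt( 17) /11, - 6*sqrt ( 5) /5, sqrt(3)/3,1,1,sqrt (5 )  ,  2.32, E,  sqrt(13),4,sqrt(19),  sqrt( 19 ),  6.39]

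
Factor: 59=59^1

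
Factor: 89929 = 7^1*29^1*443^1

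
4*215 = 860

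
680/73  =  9+ 23/73 = 9.32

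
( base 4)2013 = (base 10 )135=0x87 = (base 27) 50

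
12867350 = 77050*167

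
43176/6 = 7196 = 7196.00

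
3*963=2889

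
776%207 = 155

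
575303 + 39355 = 614658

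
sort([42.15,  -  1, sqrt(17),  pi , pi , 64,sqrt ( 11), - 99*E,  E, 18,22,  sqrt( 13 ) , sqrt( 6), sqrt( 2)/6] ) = [ - 99*E, - 1,sqrt( 2 ) /6, sqrt( 6), E, pi, pi, sqrt( 11 ),sqrt( 13), sqrt(17 ), 18, 22,42.15,64] 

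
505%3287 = 505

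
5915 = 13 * 455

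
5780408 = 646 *8948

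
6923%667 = 253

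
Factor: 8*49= 2^3*7^2 =392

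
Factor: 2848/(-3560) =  - 2^2*5^(-1) = - 4/5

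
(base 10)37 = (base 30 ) 17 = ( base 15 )27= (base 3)1101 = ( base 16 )25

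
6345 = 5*1269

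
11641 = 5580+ 6061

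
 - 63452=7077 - 70529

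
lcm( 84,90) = 1260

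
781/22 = 71/2=35.50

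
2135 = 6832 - 4697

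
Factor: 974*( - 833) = -811342 = -2^1* 7^2 *17^1*487^1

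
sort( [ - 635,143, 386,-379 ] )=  [ - 635,  -  379,  143,386 ] 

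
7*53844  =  376908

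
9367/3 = 9367/3=3122.33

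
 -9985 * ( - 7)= 69895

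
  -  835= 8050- 8885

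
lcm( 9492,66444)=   66444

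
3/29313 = 1/9771 = 0.00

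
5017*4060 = 20369020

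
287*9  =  2583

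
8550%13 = 9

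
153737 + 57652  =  211389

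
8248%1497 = 763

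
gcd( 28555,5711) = 5711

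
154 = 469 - 315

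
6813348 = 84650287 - 77836939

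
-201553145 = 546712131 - 748265276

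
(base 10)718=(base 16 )2ce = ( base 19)1IF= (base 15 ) 32D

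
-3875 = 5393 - 9268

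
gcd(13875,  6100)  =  25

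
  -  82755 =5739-88494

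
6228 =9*692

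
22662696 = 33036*686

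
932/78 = 466/39 =11.95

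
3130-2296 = 834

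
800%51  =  35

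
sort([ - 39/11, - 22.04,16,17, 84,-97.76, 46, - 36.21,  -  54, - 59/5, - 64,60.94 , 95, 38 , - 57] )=[ - 97.76, - 64, - 57,-54, -36.21, - 22.04, - 59/5,-39/11,16,17, 38,46 , 60.94,84,95 ]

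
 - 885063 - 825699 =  - 1710762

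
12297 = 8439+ 3858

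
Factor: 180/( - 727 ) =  - 2^2*3^2 * 5^1* 727^( - 1) 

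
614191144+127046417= 741237561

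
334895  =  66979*5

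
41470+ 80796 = 122266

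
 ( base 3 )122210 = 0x1e0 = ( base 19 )165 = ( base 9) 583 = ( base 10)480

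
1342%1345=1342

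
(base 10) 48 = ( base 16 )30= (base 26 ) 1M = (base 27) 1l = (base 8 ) 60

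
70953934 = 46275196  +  24678738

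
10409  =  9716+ 693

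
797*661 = 526817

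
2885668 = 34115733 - 31230065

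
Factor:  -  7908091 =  - 7908091^1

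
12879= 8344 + 4535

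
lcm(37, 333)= 333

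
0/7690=0  =  0.00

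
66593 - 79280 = - 12687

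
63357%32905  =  30452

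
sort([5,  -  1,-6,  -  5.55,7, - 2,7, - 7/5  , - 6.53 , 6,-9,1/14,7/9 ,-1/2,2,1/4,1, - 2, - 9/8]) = [ - 9,- 6.53, - 6, - 5.55, -2, - 2, - 7/5, - 9/8, - 1, - 1/2,1/14,1/4,7/9, 1, 2, 5, 6, 7 , 7]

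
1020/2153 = 1020/2153 = 0.47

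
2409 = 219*11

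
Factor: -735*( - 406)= 2^1*3^1*5^1*7^3*29^1 = 298410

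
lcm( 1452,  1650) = 36300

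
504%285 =219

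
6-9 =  - 3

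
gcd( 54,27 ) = 27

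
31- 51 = -20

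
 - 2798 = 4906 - 7704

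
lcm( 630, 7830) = 54810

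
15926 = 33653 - 17727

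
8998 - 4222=4776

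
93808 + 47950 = 141758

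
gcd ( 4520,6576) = 8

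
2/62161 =2/62161 = 0.00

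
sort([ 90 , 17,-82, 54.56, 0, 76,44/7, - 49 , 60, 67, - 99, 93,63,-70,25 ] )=[ - 99, - 82 , - 70, - 49,0, 44/7,17, 25, 54.56,  60, 63, 67, 76,90, 93 ]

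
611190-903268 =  - 292078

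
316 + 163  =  479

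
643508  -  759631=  - 116123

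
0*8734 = 0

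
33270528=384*86642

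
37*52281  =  1934397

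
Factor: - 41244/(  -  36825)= 28/25 = 2^2*5^( - 2)*7^1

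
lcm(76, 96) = 1824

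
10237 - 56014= -45777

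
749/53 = 749/53=14.13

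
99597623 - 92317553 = 7280070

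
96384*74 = 7132416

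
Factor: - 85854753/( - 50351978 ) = 2^(- 1) * 3^2* 53^1*1031^(- 1)*24419^ ( -1 )*179989^1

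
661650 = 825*802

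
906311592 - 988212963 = - 81901371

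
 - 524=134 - 658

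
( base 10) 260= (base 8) 404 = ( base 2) 100000100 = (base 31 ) 8C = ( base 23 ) B7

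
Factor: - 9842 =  - 2^1*7^1 * 19^1*37^1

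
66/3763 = 66/3763 = 0.02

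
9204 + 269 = 9473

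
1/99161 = 1/99161 = 0.00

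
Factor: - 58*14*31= - 25172= - 2^2 * 7^1*29^1*31^1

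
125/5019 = 125/5019 = 0.02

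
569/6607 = 569/6607  =  0.09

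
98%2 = 0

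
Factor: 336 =2^4*3^1*7^1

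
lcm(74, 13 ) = 962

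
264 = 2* 132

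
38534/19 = 38534/19= 2028.11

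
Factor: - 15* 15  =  -3^2*5^2= - 225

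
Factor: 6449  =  6449^1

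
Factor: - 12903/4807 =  - 51/19  =  - 3^1*17^1 * 19^(-1 )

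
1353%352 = 297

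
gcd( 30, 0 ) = 30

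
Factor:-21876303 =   -  3^1*7292101^1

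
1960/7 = 280 = 280.00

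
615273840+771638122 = 1386911962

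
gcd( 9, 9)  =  9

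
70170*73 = 5122410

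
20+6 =26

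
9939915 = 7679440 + 2260475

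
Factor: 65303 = 7^1*19^1*491^1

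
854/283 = 3+5/283 = 3.02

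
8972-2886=6086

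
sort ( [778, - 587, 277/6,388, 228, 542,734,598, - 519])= [ -587, - 519,  277/6,228,388,542, 598, 734,778] 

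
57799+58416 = 116215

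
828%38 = 30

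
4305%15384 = 4305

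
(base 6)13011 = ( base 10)1951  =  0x79f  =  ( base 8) 3637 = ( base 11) 1514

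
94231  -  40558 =53673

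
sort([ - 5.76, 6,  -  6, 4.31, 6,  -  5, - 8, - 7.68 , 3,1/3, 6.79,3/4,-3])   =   [-8, -7.68,-6, - 5.76, - 5,-3, 1/3, 3/4, 3,4.31,6,6,  6.79]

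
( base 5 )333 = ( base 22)45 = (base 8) 135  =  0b1011101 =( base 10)93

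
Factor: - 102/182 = -3^1*7^( - 1)*13^( - 1 )*17^1 =- 51/91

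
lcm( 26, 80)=1040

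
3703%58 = 49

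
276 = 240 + 36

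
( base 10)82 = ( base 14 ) 5C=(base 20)42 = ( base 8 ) 122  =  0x52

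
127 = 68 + 59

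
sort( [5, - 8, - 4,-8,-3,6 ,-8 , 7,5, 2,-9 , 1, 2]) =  [ - 9, - 8,-8, - 8, - 4, - 3,1, 2, 2, 5, 5, 6, 7]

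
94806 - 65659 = 29147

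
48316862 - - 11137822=59454684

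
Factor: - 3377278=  - 2^1*59^1*28621^1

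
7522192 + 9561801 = 17083993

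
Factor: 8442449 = 23^1*557^1 * 659^1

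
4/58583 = 4/58583 = 0.00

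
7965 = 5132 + 2833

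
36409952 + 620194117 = 656604069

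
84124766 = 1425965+82698801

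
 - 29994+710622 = 680628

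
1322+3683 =5005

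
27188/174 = 156  +  22/87  =  156.25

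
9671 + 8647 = 18318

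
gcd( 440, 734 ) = 2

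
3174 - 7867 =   -  4693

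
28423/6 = 4737 + 1/6 =4737.17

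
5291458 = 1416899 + 3874559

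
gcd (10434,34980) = 6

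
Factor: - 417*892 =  - 371964  =  - 2^2*3^1*139^1*223^1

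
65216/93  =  701 + 23/93 = 701.25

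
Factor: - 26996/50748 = -3^ ( -1)*17^1*397^1*4229^ (-1 ) = - 6749/12687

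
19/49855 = 19/49855 = 0.00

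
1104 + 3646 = 4750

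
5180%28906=5180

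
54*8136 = 439344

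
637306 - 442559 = 194747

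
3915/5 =783 = 783.00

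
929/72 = 12 + 65/72= 12.90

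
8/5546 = 4/2773 = 0.00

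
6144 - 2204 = 3940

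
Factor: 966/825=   322/275 = 2^1 * 5^(  -  2 )*7^1 *11^(-1 )*23^1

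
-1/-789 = 1/789 =0.00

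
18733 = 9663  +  9070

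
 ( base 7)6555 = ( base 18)743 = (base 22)4IB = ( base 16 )927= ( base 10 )2343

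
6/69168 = 1/11528 = 0.00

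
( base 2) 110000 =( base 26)1m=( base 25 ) 1n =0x30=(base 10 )48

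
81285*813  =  66084705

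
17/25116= 17/25116=0.00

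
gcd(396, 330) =66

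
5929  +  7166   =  13095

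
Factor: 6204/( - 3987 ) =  - 2^2 * 3^( - 1)*11^1*47^1 * 443^ ( - 1) = - 2068/1329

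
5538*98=542724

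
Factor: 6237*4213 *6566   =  2^1*3^4 *7^3*11^2*67^1*383^1 = 172531374246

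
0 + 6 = 6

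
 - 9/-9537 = 3/3179 = 0.00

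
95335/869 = 95335/869 = 109.71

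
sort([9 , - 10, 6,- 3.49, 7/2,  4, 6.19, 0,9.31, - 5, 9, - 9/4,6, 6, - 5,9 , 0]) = [ - 10,-5, - 5,  -  3.49 , - 9/4, 0,0 , 7/2, 4,6,6, 6, 6.19  ,  9 , 9,  9,9.31]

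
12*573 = 6876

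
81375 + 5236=86611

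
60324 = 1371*44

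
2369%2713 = 2369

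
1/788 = 1/788 = 0.00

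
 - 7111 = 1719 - 8830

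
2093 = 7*299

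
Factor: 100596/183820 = 3^1 * 5^(-1) * 7^ ( - 1) *13^( - 1 )*83^1 = 249/455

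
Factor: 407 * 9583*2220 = 8658623820 = 2^2*3^1*5^1*7^1*11^1 * 37^4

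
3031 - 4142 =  - 1111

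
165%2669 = 165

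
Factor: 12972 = 2^2*3^1*23^1*47^1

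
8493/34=249 +27/34=249.79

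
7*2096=14672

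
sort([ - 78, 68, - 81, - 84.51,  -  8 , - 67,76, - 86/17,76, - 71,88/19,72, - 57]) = [ - 84.51, - 81, - 78 , - 71, - 67, - 57, - 8, - 86/17, 88/19, 68,72,76,  76]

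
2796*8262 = 23100552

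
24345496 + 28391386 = 52736882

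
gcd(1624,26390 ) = 406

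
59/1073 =59/1073 = 0.05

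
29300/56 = 7325/14 = 523.21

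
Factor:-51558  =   - 2^1*3^1 *13^1*661^1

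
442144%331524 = 110620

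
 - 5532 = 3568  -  9100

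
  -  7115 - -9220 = 2105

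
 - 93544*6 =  - 561264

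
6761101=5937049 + 824052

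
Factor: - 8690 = -2^1*5^1 *11^1 * 79^1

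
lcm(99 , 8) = 792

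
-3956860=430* ( - 9202 ) 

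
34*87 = 2958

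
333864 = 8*41733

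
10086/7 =1440 + 6/7 = 1440.86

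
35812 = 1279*28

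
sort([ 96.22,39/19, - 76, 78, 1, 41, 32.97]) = [ - 76, 1,39/19, 32.97, 41,  78,96.22 ] 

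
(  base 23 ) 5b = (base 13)99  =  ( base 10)126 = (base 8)176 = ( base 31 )42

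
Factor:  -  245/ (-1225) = 1/5 = 5^( - 1) 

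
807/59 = 13  +  40/59 = 13.68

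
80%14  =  10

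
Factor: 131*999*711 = 93047859 = 3^5*37^1 * 79^1*131^1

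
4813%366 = 55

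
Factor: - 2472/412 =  - 6 = - 2^1*3^1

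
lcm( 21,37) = 777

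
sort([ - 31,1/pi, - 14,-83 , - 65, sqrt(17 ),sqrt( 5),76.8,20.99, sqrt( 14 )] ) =[ - 83, - 65, - 31, - 14,  1/pi,  sqrt( 5),sqrt( 14 ),sqrt ( 17),  20.99,76.8 ]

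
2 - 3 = - 1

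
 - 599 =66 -665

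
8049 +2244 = 10293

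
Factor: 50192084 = 2^2*89^1*140989^1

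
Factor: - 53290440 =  - 2^3*3^3*5^1*7^2 * 19^1*53^1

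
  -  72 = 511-583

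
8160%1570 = 310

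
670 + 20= 690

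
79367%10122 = 8513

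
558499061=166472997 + 392026064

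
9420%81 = 24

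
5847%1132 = 187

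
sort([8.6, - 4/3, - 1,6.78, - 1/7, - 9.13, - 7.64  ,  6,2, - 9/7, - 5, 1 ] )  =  [ - 9.13,- 7.64,-5, - 4/3, - 9/7,-1, - 1/7, 1,2, 6,6.78,  8.6 ]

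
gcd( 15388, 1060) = 4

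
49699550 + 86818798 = 136518348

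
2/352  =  1/176=0.01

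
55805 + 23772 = 79577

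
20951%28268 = 20951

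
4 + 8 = 12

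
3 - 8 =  - 5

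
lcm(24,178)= 2136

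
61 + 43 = 104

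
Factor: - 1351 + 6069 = 2^1*7^1*337^1 = 4718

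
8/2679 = 8/2679 = 0.00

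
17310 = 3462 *5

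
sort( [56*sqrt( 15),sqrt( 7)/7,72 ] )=[ sqrt( 7)/7,72, 56*sqrt( 15) ] 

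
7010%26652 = 7010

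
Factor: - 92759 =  - 23^1 * 37^1 * 109^1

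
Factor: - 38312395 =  - 5^1*11^1*  103^1*6763^1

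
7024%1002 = 10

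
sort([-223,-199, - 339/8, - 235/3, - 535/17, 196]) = [ - 223,  -  199, - 235/3, - 339/8, - 535/17, 196]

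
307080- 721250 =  - 414170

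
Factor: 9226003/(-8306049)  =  - 3^( - 1)*31^1*297613^1*2768683^( - 1) 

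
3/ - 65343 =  - 1 + 21780/21781 = - 0.00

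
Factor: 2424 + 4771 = 7195=5^1 * 1439^1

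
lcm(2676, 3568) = 10704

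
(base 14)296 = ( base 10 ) 524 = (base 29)i2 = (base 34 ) FE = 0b1000001100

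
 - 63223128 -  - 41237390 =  - 21985738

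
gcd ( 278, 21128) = 278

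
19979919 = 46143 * 433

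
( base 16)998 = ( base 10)2456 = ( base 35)206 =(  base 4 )212120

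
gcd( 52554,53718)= 6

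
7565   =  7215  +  350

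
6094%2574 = 946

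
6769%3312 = 145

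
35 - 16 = 19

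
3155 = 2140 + 1015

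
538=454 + 84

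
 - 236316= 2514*( - 94)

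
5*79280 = 396400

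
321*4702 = 1509342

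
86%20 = 6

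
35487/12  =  2957 + 1/4 = 2957.25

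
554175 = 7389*75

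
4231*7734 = 32722554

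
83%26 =5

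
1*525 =525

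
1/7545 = 1/7545  =  0.00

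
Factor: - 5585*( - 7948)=2^2*5^1*1117^1*1987^1 = 44389580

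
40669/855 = 47 + 484/855 = 47.57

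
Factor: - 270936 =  - 2^3 * 3^2*53^1*71^1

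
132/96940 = 33/24235 = 0.00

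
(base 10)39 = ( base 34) 15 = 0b100111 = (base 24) 1F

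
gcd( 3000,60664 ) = 8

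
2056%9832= 2056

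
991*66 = 65406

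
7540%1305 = 1015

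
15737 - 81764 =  - 66027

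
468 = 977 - 509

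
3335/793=3335/793= 4.21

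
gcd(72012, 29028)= 12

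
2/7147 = 2/7147 = 0.00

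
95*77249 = 7338655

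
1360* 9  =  12240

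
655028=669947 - 14919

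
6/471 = 2/157 = 0.01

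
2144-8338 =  - 6194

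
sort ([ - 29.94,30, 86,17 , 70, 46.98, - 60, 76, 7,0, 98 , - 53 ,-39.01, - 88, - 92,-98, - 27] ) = [ - 98, - 92, - 88, - 60, - 53, - 39.01, - 29.94, - 27, 0, 7,17, 30, 46.98,70,76, 86 , 98 ]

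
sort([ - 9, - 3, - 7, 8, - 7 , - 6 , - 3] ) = [-9 , - 7, - 7, - 6, - 3 , - 3, 8 ] 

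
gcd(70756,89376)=3724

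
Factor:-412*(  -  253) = 2^2 * 11^1*23^1*103^1=104236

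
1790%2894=1790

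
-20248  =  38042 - 58290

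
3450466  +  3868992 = 7319458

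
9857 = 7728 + 2129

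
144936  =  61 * 2376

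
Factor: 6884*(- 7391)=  -50879644 = - 2^2 * 19^1*389^1*1721^1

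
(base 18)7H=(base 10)143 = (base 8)217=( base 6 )355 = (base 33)4B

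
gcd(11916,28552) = 4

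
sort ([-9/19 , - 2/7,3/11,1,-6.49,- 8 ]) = [  -  8, -6.49 ,-9/19, - 2/7, 3/11,1 ] 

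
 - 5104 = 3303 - 8407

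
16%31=16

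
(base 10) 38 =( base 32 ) 16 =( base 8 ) 46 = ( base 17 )24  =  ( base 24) 1E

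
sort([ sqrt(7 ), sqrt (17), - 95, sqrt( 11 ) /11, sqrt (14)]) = [-95, sqrt(11)/11, sqrt( 7 ), sqrt( 14 ), sqrt( 17) ]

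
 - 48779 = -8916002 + 8867223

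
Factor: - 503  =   -503^1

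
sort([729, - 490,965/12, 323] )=[- 490,  965/12, 323,729 ] 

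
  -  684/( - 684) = 1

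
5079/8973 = 1693/2991 = 0.57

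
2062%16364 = 2062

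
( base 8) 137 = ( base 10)95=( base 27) 3E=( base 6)235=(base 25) 3k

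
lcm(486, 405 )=2430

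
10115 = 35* 289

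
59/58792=59/58792  =  0.00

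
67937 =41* 1657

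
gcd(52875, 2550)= 75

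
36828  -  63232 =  - 26404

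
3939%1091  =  666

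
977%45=32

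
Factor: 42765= 3^1*5^1 *2851^1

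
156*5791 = 903396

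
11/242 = 1/22 = 0.05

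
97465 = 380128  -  282663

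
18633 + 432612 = 451245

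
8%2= 0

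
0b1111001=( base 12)A1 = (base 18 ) 6d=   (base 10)121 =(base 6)321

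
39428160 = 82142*480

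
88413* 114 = 10079082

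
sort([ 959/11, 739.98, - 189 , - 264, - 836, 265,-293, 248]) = [-836, - 293, - 264, - 189,959/11,248, 265,739.98]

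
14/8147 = 14/8147= 0.00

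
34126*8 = 273008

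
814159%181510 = 88119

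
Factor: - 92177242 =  - 2^1 * 4079^1*11299^1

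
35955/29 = 1239 + 24/29=1239.83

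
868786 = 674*1289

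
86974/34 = 2558+1/17 = 2558.06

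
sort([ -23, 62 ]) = [-23,62 ] 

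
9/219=3/73=0.04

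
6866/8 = 858  +  1/4 = 858.25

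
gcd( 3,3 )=3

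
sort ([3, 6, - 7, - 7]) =[ - 7, - 7, 3, 6] 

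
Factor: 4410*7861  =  34667010 = 2^1*3^2 * 5^1 * 7^3*1123^1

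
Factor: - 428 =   -  2^2*107^1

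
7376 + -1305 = 6071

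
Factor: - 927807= - 3^1* 309269^1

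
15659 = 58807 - 43148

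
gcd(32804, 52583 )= 1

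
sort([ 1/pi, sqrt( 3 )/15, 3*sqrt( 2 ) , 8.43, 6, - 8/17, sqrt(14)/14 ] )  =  [-8/17, sqrt(3) /15,sqrt( 14 )/14,1/pi, 3*sqrt( 2) , 6, 8.43 ]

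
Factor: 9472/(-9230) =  - 2^7*5^(-1)*13^(- 1)*37^1*71^( - 1) =-4736/4615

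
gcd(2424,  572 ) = 4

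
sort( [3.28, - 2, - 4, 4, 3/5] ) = [ - 4,-2,3/5,3.28 , 4 ]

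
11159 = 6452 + 4707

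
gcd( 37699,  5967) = 1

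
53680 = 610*88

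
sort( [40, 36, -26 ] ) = [ - 26,36,40 ]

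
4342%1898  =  546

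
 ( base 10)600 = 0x258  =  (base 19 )1cb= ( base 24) 110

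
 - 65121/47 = -1386+21/47 = -1385.55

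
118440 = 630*188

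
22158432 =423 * 52384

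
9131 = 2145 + 6986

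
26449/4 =26449/4 = 6612.25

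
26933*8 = 215464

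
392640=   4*98160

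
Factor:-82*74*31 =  - 188108 = - 2^2*31^1*37^1*41^1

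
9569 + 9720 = 19289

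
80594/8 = 40297/4=10074.25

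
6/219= 2/73  =  0.03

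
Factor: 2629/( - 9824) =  - 2^( - 5)*11^1*239^1*307^( - 1 ) 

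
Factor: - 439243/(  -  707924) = 2^( - 2 )*193^ (  -  1)*479^1 = 479/772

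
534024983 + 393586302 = 927611285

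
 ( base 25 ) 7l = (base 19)A6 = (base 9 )237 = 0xc4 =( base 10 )196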